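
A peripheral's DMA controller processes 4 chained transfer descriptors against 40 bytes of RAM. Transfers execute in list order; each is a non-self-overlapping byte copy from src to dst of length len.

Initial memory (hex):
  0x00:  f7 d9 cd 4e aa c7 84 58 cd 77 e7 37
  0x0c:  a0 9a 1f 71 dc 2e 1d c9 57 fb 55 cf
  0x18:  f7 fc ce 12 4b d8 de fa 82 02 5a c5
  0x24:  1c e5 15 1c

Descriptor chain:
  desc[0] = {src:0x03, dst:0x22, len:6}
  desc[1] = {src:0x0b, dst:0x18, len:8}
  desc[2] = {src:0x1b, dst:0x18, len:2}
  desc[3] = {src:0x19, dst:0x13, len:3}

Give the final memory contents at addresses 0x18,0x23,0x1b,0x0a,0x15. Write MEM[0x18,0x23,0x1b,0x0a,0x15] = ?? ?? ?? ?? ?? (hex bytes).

D0: mem[0x22..0x27] <- [4e aa c7 84 58 cd]
D1: mem[0x18..0x1f] <- [37 a0 9a 1f 71 dc 2e 1d]
D2: mem[0x18..0x19] <- [1f 71]
D3: mem[0x13..0x15] <- [71 9a 1f]
query mem[0x18]=0x1f, mem[0x23]=0xaa, mem[0x1b]=0x1f, mem[0x0a]=0xe7, mem[0x15]=0x1f

MEM[0x18,0x23,0x1b,0x0a,0x15] = 1f aa 1f e7 1f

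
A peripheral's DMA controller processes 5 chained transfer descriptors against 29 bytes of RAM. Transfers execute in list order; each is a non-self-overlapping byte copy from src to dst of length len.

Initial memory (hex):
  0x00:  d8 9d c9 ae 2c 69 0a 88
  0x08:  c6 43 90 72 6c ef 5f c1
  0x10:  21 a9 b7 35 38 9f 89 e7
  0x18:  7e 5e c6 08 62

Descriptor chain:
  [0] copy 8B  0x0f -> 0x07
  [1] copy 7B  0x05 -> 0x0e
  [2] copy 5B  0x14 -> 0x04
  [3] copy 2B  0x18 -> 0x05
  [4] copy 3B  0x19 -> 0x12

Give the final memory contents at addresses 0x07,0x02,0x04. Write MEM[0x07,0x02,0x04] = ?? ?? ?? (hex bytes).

[0] 0x0f->0x07 len=8 : c1 21 a9 b7 35 38 9f 89
[1] 0x05->0x0e len=7 : 69 0a c1 21 a9 b7 35
[2] 0x14->0x04 len=5 : 35 9f 89 e7 7e
[3] 0x18->0x05 len=2 : 7e 5e
[4] 0x19->0x12 len=3 : 5e c6 08
query mem[0x07]=0xe7, mem[0x02]=0xc9, mem[0x04]=0x35

MEM[0x07,0x02,0x04] = e7 c9 35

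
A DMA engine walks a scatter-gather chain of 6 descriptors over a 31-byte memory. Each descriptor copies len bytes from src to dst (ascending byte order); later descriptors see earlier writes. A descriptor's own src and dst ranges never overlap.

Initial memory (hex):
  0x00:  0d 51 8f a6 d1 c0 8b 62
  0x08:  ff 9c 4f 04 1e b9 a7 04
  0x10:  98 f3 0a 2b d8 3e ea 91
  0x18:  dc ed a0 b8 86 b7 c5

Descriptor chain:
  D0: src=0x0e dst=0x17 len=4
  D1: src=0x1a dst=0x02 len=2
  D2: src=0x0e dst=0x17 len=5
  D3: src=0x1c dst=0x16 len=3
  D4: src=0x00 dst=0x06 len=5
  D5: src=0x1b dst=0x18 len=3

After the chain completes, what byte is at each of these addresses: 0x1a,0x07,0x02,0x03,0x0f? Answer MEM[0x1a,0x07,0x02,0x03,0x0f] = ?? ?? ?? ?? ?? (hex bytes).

  after D0: wrote 4B at 0x17 = a70498f3
  after D1: wrote 2B at 0x02 = f3b8
  after D2: wrote 5B at 0x17 = a70498f30a
  after D3: wrote 3B at 0x16 = 86b7c5
  after D4: wrote 5B at 0x06 = 0d51f3b8d1
  after D5: wrote 3B at 0x18 = 0a86b7
query mem[0x1a]=0xb7, mem[0x07]=0x51, mem[0x02]=0xf3, mem[0x03]=0xb8, mem[0x0f]=0x04

MEM[0x1a,0x07,0x02,0x03,0x0f] = b7 51 f3 b8 04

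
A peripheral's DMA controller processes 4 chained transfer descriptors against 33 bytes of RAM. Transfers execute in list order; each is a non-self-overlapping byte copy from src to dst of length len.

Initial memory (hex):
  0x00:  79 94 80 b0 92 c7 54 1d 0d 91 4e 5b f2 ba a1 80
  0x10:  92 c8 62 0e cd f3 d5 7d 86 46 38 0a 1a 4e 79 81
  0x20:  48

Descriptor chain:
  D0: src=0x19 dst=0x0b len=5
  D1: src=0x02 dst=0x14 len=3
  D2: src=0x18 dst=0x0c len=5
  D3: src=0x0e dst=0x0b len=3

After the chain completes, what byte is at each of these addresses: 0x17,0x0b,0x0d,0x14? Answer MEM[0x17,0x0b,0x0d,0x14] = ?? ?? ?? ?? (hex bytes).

MEM[0x17,0x0b,0x0d,0x14] = 7d 38 1a 80

  after D0: wrote 5B at 0x0b = 46380a1a4e
  after D1: wrote 3B at 0x14 = 80b092
  after D2: wrote 5B at 0x0c = 8646380a1a
  after D3: wrote 3B at 0x0b = 380a1a
query mem[0x17]=0x7d, mem[0x0b]=0x38, mem[0x0d]=0x1a, mem[0x14]=0x80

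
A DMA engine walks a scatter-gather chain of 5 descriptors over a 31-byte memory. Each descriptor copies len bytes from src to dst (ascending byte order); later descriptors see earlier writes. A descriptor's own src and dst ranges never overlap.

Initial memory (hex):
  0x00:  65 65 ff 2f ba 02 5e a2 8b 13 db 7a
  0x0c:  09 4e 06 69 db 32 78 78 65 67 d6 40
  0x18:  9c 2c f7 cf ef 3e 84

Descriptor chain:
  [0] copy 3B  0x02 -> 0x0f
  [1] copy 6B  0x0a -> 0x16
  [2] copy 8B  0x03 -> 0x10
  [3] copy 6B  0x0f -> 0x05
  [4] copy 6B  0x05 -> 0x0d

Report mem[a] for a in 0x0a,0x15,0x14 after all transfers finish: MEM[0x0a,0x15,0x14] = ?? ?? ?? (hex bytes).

MEM[0x0a,0x15,0x14] = a2 8b a2

  after D0: wrote 3B at 0x0f = ff2fba
  after D1: wrote 6B at 0x16 = db7a094e06ff
  after D2: wrote 8B at 0x10 = 2fba025ea28b13db
  after D3: wrote 6B at 0x05 = ff2fba025ea2
  after D4: wrote 6B at 0x0d = ff2fba025ea2
query mem[0x0a]=0xa2, mem[0x15]=0x8b, mem[0x14]=0xa2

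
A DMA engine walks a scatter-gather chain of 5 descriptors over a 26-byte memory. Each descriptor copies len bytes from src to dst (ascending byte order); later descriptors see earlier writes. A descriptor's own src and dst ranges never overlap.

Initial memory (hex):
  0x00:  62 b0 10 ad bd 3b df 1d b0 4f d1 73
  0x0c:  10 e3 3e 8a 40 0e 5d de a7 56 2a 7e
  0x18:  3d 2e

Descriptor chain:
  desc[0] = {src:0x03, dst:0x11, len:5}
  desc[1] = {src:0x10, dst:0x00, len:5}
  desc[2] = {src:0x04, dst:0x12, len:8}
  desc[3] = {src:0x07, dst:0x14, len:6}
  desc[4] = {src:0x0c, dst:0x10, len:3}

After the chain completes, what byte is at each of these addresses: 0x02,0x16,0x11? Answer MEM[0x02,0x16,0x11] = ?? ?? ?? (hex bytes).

MEM[0x02,0x16,0x11] = bd 4f e3

  after D0: wrote 5B at 0x11 = adbd3bdf1d
  after D1: wrote 5B at 0x00 = 40adbd3bdf
  after D2: wrote 8B at 0x12 = df3bdf1db04fd173
  after D3: wrote 6B at 0x14 = 1db04fd17310
  after D4: wrote 3B at 0x10 = 10e33e
query mem[0x02]=0xbd, mem[0x16]=0x4f, mem[0x11]=0xe3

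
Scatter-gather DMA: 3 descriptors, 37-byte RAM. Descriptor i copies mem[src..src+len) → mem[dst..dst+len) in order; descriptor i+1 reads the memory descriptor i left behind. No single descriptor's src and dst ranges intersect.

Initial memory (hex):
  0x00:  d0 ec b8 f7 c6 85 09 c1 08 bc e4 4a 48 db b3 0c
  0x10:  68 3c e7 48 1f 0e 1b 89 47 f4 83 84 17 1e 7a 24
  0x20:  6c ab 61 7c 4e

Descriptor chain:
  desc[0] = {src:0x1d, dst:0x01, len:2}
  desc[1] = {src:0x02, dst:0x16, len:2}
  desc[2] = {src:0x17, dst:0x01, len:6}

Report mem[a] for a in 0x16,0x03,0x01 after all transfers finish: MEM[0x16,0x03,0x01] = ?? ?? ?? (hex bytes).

MEM[0x16,0x03,0x01] = 7a f4 f7

D0: mem[0x01..0x02] <- [1e 7a]
D1: mem[0x16..0x17] <- [7a f7]
D2: mem[0x01..0x06] <- [f7 47 f4 83 84 17]
query mem[0x16]=0x7a, mem[0x03]=0xf4, mem[0x01]=0xf7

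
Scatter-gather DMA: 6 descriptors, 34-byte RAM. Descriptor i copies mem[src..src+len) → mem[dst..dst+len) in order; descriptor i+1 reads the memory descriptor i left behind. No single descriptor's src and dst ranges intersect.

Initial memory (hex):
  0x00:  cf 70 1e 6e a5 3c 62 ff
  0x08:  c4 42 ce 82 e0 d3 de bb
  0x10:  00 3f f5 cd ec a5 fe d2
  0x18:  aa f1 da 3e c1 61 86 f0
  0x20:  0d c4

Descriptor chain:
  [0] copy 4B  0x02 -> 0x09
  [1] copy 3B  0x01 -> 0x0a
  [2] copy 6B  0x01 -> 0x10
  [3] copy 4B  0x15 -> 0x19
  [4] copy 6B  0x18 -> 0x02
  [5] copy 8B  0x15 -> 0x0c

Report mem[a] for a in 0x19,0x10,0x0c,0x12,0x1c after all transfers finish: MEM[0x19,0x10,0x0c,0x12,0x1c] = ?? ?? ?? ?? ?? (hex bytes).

MEM[0x19,0x10,0x0c,0x12,0x1c] = 62 62 62 d2 aa

[0] 0x02->0x09 len=4 : 1e 6e a5 3c
[1] 0x01->0x0a len=3 : 70 1e 6e
[2] 0x01->0x10 len=6 : 70 1e 6e a5 3c 62
[3] 0x15->0x19 len=4 : 62 fe d2 aa
[4] 0x18->0x02 len=6 : aa 62 fe d2 aa 61
[5] 0x15->0x0c len=8 : 62 fe d2 aa 62 fe d2 aa
query mem[0x19]=0x62, mem[0x10]=0x62, mem[0x0c]=0x62, mem[0x12]=0xd2, mem[0x1c]=0xaa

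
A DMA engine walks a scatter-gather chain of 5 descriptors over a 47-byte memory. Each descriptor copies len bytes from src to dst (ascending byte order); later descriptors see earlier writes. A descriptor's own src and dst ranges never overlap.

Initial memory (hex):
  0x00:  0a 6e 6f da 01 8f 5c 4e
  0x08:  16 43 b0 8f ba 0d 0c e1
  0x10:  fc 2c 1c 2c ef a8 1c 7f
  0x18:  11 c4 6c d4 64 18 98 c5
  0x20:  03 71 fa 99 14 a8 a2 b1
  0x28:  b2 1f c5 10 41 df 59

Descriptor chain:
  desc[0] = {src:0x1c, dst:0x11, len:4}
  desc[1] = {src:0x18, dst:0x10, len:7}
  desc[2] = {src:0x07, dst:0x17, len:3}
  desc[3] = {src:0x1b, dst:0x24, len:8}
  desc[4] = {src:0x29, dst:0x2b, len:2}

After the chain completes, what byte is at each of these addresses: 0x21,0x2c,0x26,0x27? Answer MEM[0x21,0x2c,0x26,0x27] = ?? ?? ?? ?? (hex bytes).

D0: mem[0x11..0x14] <- [64 18 98 c5]
D1: mem[0x10..0x16] <- [11 c4 6c d4 64 18 98]
D2: mem[0x17..0x19] <- [4e 16 43]
D3: mem[0x24..0x2b] <- [d4 64 18 98 c5 03 71 fa]
D4: mem[0x2b..0x2c] <- [03 71]
query mem[0x21]=0x71, mem[0x2c]=0x71, mem[0x26]=0x18, mem[0x27]=0x98

MEM[0x21,0x2c,0x26,0x27] = 71 71 18 98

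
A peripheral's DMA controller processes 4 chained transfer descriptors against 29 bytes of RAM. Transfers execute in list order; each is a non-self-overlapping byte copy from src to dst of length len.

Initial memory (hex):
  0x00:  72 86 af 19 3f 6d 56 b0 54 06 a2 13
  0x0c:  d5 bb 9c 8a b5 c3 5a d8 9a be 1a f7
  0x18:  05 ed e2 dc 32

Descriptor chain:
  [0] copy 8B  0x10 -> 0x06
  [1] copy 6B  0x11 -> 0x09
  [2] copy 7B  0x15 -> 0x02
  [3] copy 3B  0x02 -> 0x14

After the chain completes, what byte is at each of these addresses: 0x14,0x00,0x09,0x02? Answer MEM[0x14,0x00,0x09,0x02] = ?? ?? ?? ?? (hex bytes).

D0: mem[0x06..0x0d] <- [b5 c3 5a d8 9a be 1a f7]
D1: mem[0x09..0x0e] <- [c3 5a d8 9a be 1a]
D2: mem[0x02..0x08] <- [be 1a f7 05 ed e2 dc]
D3: mem[0x14..0x16] <- [be 1a f7]
query mem[0x14]=0xbe, mem[0x00]=0x72, mem[0x09]=0xc3, mem[0x02]=0xbe

MEM[0x14,0x00,0x09,0x02] = be 72 c3 be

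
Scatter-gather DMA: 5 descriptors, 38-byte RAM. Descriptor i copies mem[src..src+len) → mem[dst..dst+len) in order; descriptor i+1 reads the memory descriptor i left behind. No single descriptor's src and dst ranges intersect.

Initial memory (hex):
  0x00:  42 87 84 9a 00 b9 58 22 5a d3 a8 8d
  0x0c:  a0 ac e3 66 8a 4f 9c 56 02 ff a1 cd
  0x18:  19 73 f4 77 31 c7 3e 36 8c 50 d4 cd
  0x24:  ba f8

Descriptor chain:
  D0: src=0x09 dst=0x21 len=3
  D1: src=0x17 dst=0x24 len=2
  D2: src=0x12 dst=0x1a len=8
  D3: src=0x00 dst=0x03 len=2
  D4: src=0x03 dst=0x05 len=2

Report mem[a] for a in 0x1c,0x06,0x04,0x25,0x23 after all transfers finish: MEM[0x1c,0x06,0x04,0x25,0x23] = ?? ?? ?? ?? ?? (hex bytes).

  after D0: wrote 3B at 0x21 = d3a88d
  after D1: wrote 2B at 0x24 = cd19
  after D2: wrote 8B at 0x1a = 9c5602ffa1cd1973
  after D3: wrote 2B at 0x03 = 4287
  after D4: wrote 2B at 0x05 = 4287
query mem[0x1c]=0x02, mem[0x06]=0x87, mem[0x04]=0x87, mem[0x25]=0x19, mem[0x23]=0x8d

MEM[0x1c,0x06,0x04,0x25,0x23] = 02 87 87 19 8d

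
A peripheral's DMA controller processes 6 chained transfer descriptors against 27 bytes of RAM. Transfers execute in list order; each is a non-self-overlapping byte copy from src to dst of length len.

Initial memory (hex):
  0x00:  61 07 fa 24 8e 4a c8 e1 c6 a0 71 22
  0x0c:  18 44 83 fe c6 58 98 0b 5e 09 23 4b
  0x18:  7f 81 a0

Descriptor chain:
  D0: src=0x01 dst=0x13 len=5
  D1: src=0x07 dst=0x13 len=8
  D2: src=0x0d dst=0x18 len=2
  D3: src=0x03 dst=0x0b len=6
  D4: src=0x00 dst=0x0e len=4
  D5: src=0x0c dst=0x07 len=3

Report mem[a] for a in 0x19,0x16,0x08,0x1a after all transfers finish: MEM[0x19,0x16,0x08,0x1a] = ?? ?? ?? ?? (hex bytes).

#0 dst[0x13+5] := {0x07,0xfa,0x24,0x8e,0x4a}
#1 dst[0x13+8] := {0xe1,0xc6,0xa0,0x71,0x22,0x18,0x44,0x83}
#2 dst[0x18+2] := {0x44,0x83}
#3 dst[0x0b+6] := {0x24,0x8e,0x4a,0xc8,0xe1,0xc6}
#4 dst[0x0e+4] := {0x61,0x07,0xfa,0x24}
#5 dst[0x07+3] := {0x8e,0x4a,0x61}
query mem[0x19]=0x83, mem[0x16]=0x71, mem[0x08]=0x4a, mem[0x1a]=0x83

MEM[0x19,0x16,0x08,0x1a] = 83 71 4a 83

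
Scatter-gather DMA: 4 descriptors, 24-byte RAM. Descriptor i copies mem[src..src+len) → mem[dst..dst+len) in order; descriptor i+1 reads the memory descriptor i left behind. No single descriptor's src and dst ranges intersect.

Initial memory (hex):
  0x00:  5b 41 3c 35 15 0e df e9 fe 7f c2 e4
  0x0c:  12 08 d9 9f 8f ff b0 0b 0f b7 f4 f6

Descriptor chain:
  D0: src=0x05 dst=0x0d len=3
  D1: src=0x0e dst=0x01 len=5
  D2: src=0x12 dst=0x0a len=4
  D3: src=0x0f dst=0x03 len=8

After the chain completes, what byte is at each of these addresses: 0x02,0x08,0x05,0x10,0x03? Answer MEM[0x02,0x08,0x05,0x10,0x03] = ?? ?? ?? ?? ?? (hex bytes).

MEM[0x02,0x08,0x05,0x10,0x03] = e9 0f ff 8f e9

  after D0: wrote 3B at 0x0d = 0edfe9
  after D1: wrote 5B at 0x01 = dfe98fffb0
  after D2: wrote 4B at 0x0a = b00b0fb7
  after D3: wrote 8B at 0x03 = e98fffb00b0fb7f4
query mem[0x02]=0xe9, mem[0x08]=0x0f, mem[0x05]=0xff, mem[0x10]=0x8f, mem[0x03]=0xe9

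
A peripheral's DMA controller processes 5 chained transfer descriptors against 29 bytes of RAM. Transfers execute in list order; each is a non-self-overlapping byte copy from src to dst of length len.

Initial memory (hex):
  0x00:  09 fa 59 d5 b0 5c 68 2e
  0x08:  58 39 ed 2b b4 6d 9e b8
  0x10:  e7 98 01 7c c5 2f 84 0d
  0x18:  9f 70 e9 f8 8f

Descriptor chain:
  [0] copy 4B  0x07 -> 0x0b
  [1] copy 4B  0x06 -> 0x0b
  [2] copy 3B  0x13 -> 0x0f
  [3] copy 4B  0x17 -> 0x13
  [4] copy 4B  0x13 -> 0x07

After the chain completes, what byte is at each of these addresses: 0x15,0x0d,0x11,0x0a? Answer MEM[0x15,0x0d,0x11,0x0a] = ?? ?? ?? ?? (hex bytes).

D0: mem[0x0b..0x0e] <- [2e 58 39 ed]
D1: mem[0x0b..0x0e] <- [68 2e 58 39]
D2: mem[0x0f..0x11] <- [7c c5 2f]
D3: mem[0x13..0x16] <- [0d 9f 70 e9]
D4: mem[0x07..0x0a] <- [0d 9f 70 e9]
query mem[0x15]=0x70, mem[0x0d]=0x58, mem[0x11]=0x2f, mem[0x0a]=0xe9

MEM[0x15,0x0d,0x11,0x0a] = 70 58 2f e9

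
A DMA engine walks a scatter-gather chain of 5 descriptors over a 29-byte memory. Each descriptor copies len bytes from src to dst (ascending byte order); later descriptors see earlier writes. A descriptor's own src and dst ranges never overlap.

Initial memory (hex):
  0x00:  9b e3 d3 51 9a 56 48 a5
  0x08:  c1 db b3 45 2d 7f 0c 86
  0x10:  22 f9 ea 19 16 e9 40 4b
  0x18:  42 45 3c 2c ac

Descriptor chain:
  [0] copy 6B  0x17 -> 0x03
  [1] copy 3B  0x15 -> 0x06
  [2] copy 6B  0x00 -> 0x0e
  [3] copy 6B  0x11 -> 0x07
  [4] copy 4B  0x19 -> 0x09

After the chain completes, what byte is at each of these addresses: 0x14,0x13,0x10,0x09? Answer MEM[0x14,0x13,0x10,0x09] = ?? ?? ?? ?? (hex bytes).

MEM[0x14,0x13,0x10,0x09] = 16 45 d3 45

  after D0: wrote 6B at 0x03 = 4b42453c2cac
  after D1: wrote 3B at 0x06 = e9404b
  after D2: wrote 6B at 0x0e = 9be3d34b4245
  after D3: wrote 6B at 0x07 = 4b424516e940
  after D4: wrote 4B at 0x09 = 453c2cac
query mem[0x14]=0x16, mem[0x13]=0x45, mem[0x10]=0xd3, mem[0x09]=0x45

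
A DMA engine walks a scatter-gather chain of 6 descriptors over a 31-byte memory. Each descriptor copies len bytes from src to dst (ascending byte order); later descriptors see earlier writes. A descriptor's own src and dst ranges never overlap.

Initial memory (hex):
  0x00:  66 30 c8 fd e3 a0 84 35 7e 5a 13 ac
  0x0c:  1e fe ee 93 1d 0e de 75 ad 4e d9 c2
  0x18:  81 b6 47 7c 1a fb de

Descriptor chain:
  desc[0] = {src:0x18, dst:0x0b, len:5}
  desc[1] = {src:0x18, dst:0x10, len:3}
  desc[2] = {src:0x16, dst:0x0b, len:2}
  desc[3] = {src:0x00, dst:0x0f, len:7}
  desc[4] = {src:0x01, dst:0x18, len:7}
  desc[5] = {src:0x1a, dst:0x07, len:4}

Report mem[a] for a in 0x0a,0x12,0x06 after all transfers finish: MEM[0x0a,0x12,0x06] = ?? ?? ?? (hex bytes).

[0] 0x18->0x0b len=5 : 81 b6 47 7c 1a
[1] 0x18->0x10 len=3 : 81 b6 47
[2] 0x16->0x0b len=2 : d9 c2
[3] 0x00->0x0f len=7 : 66 30 c8 fd e3 a0 84
[4] 0x01->0x18 len=7 : 30 c8 fd e3 a0 84 35
[5] 0x1a->0x07 len=4 : fd e3 a0 84
query mem[0x0a]=0x84, mem[0x12]=0xfd, mem[0x06]=0x84

MEM[0x0a,0x12,0x06] = 84 fd 84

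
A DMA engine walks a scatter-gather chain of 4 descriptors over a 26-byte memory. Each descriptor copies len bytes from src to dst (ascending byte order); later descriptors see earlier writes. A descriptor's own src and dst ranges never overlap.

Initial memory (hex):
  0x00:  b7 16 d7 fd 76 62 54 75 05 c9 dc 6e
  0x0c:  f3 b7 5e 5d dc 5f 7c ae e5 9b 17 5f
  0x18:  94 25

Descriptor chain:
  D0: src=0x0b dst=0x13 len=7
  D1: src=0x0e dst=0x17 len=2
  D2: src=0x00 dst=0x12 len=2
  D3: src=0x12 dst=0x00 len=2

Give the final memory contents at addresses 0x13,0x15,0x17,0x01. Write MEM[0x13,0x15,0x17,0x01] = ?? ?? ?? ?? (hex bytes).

MEM[0x13,0x15,0x17,0x01] = 16 b7 5e 16

[0] 0x0b->0x13 len=7 : 6e f3 b7 5e 5d dc 5f
[1] 0x0e->0x17 len=2 : 5e 5d
[2] 0x00->0x12 len=2 : b7 16
[3] 0x12->0x00 len=2 : b7 16
query mem[0x13]=0x16, mem[0x15]=0xb7, mem[0x17]=0x5e, mem[0x01]=0x16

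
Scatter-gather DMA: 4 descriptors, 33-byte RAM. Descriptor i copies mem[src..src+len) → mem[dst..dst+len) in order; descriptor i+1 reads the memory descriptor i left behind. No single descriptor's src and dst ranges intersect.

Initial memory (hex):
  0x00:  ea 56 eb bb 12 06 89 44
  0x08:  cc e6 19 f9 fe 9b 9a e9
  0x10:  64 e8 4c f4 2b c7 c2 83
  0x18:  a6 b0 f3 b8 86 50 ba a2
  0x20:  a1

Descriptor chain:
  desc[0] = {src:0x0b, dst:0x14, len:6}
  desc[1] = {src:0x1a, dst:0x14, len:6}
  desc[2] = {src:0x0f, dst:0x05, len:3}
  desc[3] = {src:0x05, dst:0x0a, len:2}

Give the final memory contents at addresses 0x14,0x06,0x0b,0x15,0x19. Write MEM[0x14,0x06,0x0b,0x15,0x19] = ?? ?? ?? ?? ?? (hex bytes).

MEM[0x14,0x06,0x0b,0x15,0x19] = f3 64 64 b8 a2

  after D0: wrote 6B at 0x14 = f9fe9b9ae964
  after D1: wrote 6B at 0x14 = f3b88650baa2
  after D2: wrote 3B at 0x05 = e964e8
  after D3: wrote 2B at 0x0a = e964
query mem[0x14]=0xf3, mem[0x06]=0x64, mem[0x0b]=0x64, mem[0x15]=0xb8, mem[0x19]=0xa2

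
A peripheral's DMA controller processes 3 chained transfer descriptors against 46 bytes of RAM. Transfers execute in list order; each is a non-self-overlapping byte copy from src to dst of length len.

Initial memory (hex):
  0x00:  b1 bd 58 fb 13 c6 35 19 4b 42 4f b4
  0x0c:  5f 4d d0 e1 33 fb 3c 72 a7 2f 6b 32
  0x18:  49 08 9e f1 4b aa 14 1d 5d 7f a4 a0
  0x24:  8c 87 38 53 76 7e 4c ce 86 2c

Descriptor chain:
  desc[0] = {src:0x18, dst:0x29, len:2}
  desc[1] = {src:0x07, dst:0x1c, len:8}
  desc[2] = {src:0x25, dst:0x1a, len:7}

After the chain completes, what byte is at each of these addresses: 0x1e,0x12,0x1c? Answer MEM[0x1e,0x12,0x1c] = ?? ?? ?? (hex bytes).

[0] 0x18->0x29 len=2 : 49 08
[1] 0x07->0x1c len=8 : 19 4b 42 4f b4 5f 4d d0
[2] 0x25->0x1a len=7 : 87 38 53 76 49 08 ce
query mem[0x1e]=0x49, mem[0x12]=0x3c, mem[0x1c]=0x53

MEM[0x1e,0x12,0x1c] = 49 3c 53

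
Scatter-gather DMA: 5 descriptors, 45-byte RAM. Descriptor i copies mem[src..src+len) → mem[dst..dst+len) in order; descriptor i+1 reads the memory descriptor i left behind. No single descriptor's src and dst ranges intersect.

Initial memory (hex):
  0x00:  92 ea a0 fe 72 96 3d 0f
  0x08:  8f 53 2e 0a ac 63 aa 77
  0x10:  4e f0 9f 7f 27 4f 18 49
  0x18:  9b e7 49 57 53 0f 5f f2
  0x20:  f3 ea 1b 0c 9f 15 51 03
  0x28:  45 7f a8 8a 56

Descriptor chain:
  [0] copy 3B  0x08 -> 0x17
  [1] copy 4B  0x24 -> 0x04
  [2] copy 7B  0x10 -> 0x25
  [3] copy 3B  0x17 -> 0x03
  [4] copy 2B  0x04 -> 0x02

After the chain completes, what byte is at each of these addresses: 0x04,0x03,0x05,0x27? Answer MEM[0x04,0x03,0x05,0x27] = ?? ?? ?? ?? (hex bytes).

[0] 0x08->0x17 len=3 : 8f 53 2e
[1] 0x24->0x04 len=4 : 9f 15 51 03
[2] 0x10->0x25 len=7 : 4e f0 9f 7f 27 4f 18
[3] 0x17->0x03 len=3 : 8f 53 2e
[4] 0x04->0x02 len=2 : 53 2e
query mem[0x04]=0x53, mem[0x03]=0x2e, mem[0x05]=0x2e, mem[0x27]=0x9f

MEM[0x04,0x03,0x05,0x27] = 53 2e 2e 9f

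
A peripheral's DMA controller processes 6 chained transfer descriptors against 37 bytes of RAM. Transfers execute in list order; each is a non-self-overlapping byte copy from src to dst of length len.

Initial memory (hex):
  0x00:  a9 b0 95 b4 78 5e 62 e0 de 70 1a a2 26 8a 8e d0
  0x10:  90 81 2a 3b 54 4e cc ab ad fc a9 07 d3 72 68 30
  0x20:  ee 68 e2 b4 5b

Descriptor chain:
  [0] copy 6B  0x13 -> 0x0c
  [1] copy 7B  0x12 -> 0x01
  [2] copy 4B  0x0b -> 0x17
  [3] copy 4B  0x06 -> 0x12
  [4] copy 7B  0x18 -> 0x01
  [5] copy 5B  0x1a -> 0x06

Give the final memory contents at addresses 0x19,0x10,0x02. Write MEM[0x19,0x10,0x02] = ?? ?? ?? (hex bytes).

[0] 0x13->0x0c len=6 : 3b 54 4e cc ab ad
[1] 0x12->0x01 len=7 : 2a 3b 54 4e cc ab ad
[2] 0x0b->0x17 len=4 : a2 3b 54 4e
[3] 0x06->0x12 len=4 : ab ad de 70
[4] 0x18->0x01 len=7 : 3b 54 4e 07 d3 72 68
[5] 0x1a->0x06 len=5 : 4e 07 d3 72 68
query mem[0x19]=0x54, mem[0x10]=0xab, mem[0x02]=0x54

MEM[0x19,0x10,0x02] = 54 ab 54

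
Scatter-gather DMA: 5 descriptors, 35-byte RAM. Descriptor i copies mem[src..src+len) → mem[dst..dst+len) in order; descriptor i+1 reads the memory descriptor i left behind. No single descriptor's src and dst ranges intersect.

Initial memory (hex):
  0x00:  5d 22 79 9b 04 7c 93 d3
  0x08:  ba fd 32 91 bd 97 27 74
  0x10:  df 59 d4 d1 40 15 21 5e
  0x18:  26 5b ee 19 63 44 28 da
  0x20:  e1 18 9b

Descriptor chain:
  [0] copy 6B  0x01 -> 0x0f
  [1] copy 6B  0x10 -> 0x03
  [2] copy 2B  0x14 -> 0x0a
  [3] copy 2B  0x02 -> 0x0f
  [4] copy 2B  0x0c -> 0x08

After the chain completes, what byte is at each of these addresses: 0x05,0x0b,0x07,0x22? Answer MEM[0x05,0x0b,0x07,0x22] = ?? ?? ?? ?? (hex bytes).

MEM[0x05,0x0b,0x07,0x22] = 04 15 93 9b

[0] 0x01->0x0f len=6 : 22 79 9b 04 7c 93
[1] 0x10->0x03 len=6 : 79 9b 04 7c 93 15
[2] 0x14->0x0a len=2 : 93 15
[3] 0x02->0x0f len=2 : 79 79
[4] 0x0c->0x08 len=2 : bd 97
query mem[0x05]=0x04, mem[0x0b]=0x15, mem[0x07]=0x93, mem[0x22]=0x9b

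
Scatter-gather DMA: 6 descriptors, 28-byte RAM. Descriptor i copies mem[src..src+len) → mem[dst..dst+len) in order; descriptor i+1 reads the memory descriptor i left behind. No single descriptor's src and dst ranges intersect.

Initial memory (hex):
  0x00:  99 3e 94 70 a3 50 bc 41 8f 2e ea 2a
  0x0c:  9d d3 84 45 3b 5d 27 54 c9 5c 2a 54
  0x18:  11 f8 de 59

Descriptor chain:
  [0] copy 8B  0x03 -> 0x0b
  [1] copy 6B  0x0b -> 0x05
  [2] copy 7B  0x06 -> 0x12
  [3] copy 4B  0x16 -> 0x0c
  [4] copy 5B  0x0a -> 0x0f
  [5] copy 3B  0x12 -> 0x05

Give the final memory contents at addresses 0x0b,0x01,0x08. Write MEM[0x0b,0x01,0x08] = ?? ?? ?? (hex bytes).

#0 dst[0x0b+8] := {0x70,0xa3,0x50,0xbc,0x41,0x8f,0x2e,0xea}
#1 dst[0x05+6] := {0x70,0xa3,0x50,0xbc,0x41,0x8f}
#2 dst[0x12+7] := {0xa3,0x50,0xbc,0x41,0x8f,0x70,0xa3}
#3 dst[0x0c+4] := {0x8f,0x70,0xa3,0xf8}
#4 dst[0x0f+5] := {0x8f,0x70,0x8f,0x70,0xa3}
#5 dst[0x05+3] := {0x70,0xa3,0xbc}
query mem[0x0b]=0x70, mem[0x01]=0x3e, mem[0x08]=0xbc

MEM[0x0b,0x01,0x08] = 70 3e bc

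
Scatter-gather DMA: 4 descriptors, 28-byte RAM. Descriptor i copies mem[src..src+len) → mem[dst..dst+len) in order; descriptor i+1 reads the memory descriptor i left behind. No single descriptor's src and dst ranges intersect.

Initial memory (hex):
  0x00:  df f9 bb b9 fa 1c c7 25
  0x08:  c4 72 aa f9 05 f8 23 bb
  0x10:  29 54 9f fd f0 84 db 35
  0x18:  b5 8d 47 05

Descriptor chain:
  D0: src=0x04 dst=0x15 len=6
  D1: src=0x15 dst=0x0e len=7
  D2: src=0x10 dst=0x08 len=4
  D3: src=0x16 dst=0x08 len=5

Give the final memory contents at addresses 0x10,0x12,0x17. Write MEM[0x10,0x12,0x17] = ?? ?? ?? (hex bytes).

MEM[0x10,0x12,0x17] = c7 c4 c7

[0] 0x04->0x15 len=6 : fa 1c c7 25 c4 72
[1] 0x15->0x0e len=7 : fa 1c c7 25 c4 72 05
[2] 0x10->0x08 len=4 : c7 25 c4 72
[3] 0x16->0x08 len=5 : 1c c7 25 c4 72
query mem[0x10]=0xc7, mem[0x12]=0xc4, mem[0x17]=0xc7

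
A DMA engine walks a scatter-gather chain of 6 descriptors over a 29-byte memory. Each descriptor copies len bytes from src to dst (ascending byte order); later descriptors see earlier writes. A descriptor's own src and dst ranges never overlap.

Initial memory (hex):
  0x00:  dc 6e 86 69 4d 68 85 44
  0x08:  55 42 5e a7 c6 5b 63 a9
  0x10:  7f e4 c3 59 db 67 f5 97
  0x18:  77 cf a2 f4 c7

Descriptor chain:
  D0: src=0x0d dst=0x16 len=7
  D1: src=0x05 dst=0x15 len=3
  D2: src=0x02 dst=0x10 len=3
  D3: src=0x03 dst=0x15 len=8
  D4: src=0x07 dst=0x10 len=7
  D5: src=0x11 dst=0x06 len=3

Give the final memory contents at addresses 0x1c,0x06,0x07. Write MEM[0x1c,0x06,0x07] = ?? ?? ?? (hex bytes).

MEM[0x1c,0x06,0x07] = 5e 55 42

D0: mem[0x16..0x1c] <- [5b 63 a9 7f e4 c3 59]
D1: mem[0x15..0x17] <- [68 85 44]
D2: mem[0x10..0x12] <- [86 69 4d]
D3: mem[0x15..0x1c] <- [69 4d 68 85 44 55 42 5e]
D4: mem[0x10..0x16] <- [44 55 42 5e a7 c6 5b]
D5: mem[0x06..0x08] <- [55 42 5e]
query mem[0x1c]=0x5e, mem[0x06]=0x55, mem[0x07]=0x42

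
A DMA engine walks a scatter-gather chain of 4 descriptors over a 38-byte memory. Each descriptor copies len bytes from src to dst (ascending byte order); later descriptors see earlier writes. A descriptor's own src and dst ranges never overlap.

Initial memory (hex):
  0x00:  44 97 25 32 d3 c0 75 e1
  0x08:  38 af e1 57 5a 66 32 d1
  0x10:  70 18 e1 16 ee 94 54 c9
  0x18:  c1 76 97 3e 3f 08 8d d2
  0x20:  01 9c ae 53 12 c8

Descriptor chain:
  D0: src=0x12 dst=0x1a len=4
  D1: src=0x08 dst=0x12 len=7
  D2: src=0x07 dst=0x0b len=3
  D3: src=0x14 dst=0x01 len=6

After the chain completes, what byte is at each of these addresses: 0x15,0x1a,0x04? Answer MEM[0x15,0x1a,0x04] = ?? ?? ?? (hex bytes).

MEM[0x15,0x1a,0x04] = 57 e1 66

[0] 0x12->0x1a len=4 : e1 16 ee 94
[1] 0x08->0x12 len=7 : 38 af e1 57 5a 66 32
[2] 0x07->0x0b len=3 : e1 38 af
[3] 0x14->0x01 len=6 : e1 57 5a 66 32 76
query mem[0x15]=0x57, mem[0x1a]=0xe1, mem[0x04]=0x66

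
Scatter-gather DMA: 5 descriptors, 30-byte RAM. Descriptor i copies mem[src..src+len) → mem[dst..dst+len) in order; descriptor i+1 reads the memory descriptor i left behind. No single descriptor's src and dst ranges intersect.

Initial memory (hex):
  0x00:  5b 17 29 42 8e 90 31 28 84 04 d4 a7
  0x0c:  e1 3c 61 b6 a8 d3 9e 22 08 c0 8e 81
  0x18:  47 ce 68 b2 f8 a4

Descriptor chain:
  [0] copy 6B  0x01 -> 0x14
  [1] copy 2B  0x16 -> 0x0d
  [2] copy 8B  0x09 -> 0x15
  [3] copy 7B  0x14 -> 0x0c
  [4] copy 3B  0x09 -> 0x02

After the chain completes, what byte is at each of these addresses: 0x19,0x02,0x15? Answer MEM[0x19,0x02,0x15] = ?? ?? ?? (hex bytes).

MEM[0x19,0x02,0x15] = 42 04 04

  after D0: wrote 6B at 0x14 = 1729428e9031
  after D1: wrote 2B at 0x0d = 428e
  after D2: wrote 8B at 0x15 = 04d4a7e1428eb6a8
  after D3: wrote 7B at 0x0c = 1704d4a7e1428e
  after D4: wrote 3B at 0x02 = 04d4a7
query mem[0x19]=0x42, mem[0x02]=0x04, mem[0x15]=0x04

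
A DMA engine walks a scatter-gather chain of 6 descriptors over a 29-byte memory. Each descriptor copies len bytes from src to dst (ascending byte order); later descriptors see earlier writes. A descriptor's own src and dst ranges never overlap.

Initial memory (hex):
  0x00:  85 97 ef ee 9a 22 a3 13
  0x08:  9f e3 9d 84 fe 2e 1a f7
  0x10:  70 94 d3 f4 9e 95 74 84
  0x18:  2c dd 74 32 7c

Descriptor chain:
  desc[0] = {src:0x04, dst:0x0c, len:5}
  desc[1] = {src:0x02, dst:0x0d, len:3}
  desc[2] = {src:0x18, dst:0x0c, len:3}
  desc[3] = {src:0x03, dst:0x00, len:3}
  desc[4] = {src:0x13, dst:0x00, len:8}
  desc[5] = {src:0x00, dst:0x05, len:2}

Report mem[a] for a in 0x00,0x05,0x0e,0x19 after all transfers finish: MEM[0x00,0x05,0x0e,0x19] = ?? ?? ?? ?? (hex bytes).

MEM[0x00,0x05,0x0e,0x19] = f4 f4 74 dd

D0: mem[0x0c..0x10] <- [9a 22 a3 13 9f]
D1: mem[0x0d..0x0f] <- [ef ee 9a]
D2: mem[0x0c..0x0e] <- [2c dd 74]
D3: mem[0x00..0x02] <- [ee 9a 22]
D4: mem[0x00..0x07] <- [f4 9e 95 74 84 2c dd 74]
D5: mem[0x05..0x06] <- [f4 9e]
query mem[0x00]=0xf4, mem[0x05]=0xf4, mem[0x0e]=0x74, mem[0x19]=0xdd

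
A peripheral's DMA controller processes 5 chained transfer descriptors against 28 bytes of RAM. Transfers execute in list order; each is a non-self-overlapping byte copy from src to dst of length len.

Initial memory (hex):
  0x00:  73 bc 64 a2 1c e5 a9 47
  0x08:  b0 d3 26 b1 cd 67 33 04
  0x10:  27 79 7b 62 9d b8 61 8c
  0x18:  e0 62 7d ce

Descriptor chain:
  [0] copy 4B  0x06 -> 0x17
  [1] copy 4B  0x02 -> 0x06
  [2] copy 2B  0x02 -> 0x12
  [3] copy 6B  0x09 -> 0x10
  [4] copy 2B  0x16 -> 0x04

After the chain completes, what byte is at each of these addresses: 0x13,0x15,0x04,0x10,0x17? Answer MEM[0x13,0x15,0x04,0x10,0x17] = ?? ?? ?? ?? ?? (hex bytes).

[0] 0x06->0x17 len=4 : a9 47 b0 d3
[1] 0x02->0x06 len=4 : 64 a2 1c e5
[2] 0x02->0x12 len=2 : 64 a2
[3] 0x09->0x10 len=6 : e5 26 b1 cd 67 33
[4] 0x16->0x04 len=2 : 61 a9
query mem[0x13]=0xcd, mem[0x15]=0x33, mem[0x04]=0x61, mem[0x10]=0xe5, mem[0x17]=0xa9

MEM[0x13,0x15,0x04,0x10,0x17] = cd 33 61 e5 a9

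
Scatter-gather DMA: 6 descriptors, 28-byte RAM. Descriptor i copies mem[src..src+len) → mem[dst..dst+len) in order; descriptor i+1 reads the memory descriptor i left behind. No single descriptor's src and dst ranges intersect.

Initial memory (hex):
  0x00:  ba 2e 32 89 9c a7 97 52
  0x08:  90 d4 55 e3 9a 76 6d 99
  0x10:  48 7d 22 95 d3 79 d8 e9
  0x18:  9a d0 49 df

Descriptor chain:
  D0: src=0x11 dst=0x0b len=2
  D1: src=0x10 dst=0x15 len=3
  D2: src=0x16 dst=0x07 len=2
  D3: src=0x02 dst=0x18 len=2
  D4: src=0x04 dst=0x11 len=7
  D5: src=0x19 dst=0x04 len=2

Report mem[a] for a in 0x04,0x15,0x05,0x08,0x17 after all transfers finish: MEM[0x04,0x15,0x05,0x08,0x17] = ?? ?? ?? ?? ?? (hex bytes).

  after D0: wrote 2B at 0x0b = 7d22
  after D1: wrote 3B at 0x15 = 487d22
  after D2: wrote 2B at 0x07 = 7d22
  after D3: wrote 2B at 0x18 = 3289
  after D4: wrote 7B at 0x11 = 9ca7977d22d455
  after D5: wrote 2B at 0x04 = 8949
query mem[0x04]=0x89, mem[0x15]=0x22, mem[0x05]=0x49, mem[0x08]=0x22, mem[0x17]=0x55

MEM[0x04,0x15,0x05,0x08,0x17] = 89 22 49 22 55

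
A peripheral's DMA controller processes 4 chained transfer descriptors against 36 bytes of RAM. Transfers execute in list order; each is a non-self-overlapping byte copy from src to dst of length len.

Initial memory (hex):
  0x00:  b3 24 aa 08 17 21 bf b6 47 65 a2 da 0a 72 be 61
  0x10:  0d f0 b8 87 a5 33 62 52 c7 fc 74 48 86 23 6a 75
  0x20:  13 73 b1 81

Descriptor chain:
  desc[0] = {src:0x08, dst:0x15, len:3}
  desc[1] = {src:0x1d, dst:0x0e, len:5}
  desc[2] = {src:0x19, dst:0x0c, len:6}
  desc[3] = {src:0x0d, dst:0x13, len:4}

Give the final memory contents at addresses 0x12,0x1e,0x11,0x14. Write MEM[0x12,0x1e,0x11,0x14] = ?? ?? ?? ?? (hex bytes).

[0] 0x08->0x15 len=3 : 47 65 a2
[1] 0x1d->0x0e len=5 : 23 6a 75 13 73
[2] 0x19->0x0c len=6 : fc 74 48 86 23 6a
[3] 0x0d->0x13 len=4 : 74 48 86 23
query mem[0x12]=0x73, mem[0x1e]=0x6a, mem[0x11]=0x6a, mem[0x14]=0x48

MEM[0x12,0x1e,0x11,0x14] = 73 6a 6a 48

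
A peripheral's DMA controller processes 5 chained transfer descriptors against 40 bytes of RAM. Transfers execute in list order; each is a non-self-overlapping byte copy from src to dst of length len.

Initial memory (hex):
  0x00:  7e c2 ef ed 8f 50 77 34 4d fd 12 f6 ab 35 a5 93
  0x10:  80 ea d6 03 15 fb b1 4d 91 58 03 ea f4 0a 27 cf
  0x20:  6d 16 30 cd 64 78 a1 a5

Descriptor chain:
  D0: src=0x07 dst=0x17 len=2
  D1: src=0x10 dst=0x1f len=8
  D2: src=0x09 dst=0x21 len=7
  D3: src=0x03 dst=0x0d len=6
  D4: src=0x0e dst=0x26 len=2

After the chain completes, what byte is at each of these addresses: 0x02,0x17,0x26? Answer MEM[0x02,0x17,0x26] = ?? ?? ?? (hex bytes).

D0: mem[0x17..0x18] <- [34 4d]
D1: mem[0x1f..0x26] <- [80 ea d6 03 15 fb b1 34]
D2: mem[0x21..0x27] <- [fd 12 f6 ab 35 a5 93]
D3: mem[0x0d..0x12] <- [ed 8f 50 77 34 4d]
D4: mem[0x26..0x27] <- [8f 50]
query mem[0x02]=0xef, mem[0x17]=0x34, mem[0x26]=0x8f

MEM[0x02,0x17,0x26] = ef 34 8f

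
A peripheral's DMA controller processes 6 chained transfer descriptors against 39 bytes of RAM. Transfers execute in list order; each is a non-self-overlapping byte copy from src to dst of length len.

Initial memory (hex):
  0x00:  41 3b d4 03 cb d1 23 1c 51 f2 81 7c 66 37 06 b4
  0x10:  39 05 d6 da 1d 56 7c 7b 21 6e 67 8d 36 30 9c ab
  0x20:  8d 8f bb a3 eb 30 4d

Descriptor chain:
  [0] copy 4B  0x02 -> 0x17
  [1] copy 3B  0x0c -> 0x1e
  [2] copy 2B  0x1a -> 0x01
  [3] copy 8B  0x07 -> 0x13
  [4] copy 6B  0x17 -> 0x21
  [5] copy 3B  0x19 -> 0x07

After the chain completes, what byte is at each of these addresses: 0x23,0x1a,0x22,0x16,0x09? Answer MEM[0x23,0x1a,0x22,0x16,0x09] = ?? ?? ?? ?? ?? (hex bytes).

MEM[0x23,0x1a,0x22,0x16,0x09] = 37 06 66 81 8d

[0] 0x02->0x17 len=4 : d4 03 cb d1
[1] 0x0c->0x1e len=3 : 66 37 06
[2] 0x1a->0x01 len=2 : d1 8d
[3] 0x07->0x13 len=8 : 1c 51 f2 81 7c 66 37 06
[4] 0x17->0x21 len=6 : 7c 66 37 06 8d 36
[5] 0x19->0x07 len=3 : 37 06 8d
query mem[0x23]=0x37, mem[0x1a]=0x06, mem[0x22]=0x66, mem[0x16]=0x81, mem[0x09]=0x8d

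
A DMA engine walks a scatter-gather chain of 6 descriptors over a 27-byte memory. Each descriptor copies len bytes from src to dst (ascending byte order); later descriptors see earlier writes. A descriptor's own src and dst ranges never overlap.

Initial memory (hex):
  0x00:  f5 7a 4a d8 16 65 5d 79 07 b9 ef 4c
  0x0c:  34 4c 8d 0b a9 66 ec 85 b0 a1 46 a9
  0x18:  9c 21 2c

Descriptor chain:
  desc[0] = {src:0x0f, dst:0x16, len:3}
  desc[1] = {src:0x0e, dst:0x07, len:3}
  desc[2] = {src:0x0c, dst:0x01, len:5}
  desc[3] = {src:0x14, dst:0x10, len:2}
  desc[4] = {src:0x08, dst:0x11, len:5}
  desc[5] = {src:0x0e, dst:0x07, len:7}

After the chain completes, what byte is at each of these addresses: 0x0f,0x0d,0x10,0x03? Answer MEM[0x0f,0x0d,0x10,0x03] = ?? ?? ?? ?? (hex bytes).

MEM[0x0f,0x0d,0x10,0x03] = 0b 4c b0 8d

D0: mem[0x16..0x18] <- [0b a9 66]
D1: mem[0x07..0x09] <- [8d 0b a9]
D2: mem[0x01..0x05] <- [34 4c 8d 0b a9]
D3: mem[0x10..0x11] <- [b0 a1]
D4: mem[0x11..0x15] <- [0b a9 ef 4c 34]
D5: mem[0x07..0x0d] <- [8d 0b b0 0b a9 ef 4c]
query mem[0x0f]=0x0b, mem[0x0d]=0x4c, mem[0x10]=0xb0, mem[0x03]=0x8d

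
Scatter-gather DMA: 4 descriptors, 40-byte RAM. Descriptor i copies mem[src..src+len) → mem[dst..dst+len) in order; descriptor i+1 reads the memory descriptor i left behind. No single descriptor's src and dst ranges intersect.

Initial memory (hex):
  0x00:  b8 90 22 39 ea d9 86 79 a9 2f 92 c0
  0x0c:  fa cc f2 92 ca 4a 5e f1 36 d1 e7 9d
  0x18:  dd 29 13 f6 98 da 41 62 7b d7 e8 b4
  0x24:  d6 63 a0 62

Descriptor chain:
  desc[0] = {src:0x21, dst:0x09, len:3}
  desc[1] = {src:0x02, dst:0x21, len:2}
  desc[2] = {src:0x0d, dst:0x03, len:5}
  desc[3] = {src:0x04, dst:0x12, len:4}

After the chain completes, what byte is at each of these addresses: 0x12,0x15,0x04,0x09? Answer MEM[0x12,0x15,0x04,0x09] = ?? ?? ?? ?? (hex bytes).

#0 dst[0x09+3] := {0xd7,0xe8,0xb4}
#1 dst[0x21+2] := {0x22,0x39}
#2 dst[0x03+5] := {0xcc,0xf2,0x92,0xca,0x4a}
#3 dst[0x12+4] := {0xf2,0x92,0xca,0x4a}
query mem[0x12]=0xf2, mem[0x15]=0x4a, mem[0x04]=0xf2, mem[0x09]=0xd7

MEM[0x12,0x15,0x04,0x09] = f2 4a f2 d7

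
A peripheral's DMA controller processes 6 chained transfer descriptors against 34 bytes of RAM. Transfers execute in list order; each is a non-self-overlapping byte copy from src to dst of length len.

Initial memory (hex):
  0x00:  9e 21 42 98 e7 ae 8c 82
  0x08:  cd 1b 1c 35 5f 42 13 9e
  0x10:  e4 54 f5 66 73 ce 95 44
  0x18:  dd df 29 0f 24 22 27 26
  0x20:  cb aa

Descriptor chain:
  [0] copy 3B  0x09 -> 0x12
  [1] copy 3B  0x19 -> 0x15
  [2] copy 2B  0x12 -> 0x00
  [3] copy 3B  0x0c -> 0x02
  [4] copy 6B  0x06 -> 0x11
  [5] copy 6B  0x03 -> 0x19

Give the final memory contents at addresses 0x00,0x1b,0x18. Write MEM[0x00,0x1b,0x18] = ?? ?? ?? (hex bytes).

MEM[0x00,0x1b,0x18] = 1b ae dd

  after D0: wrote 3B at 0x12 = 1b1c35
  after D1: wrote 3B at 0x15 = df290f
  after D2: wrote 2B at 0x00 = 1b1c
  after D3: wrote 3B at 0x02 = 5f4213
  after D4: wrote 6B at 0x11 = 8c82cd1b1c35
  after D5: wrote 6B at 0x19 = 4213ae8c82cd
query mem[0x00]=0x1b, mem[0x1b]=0xae, mem[0x18]=0xdd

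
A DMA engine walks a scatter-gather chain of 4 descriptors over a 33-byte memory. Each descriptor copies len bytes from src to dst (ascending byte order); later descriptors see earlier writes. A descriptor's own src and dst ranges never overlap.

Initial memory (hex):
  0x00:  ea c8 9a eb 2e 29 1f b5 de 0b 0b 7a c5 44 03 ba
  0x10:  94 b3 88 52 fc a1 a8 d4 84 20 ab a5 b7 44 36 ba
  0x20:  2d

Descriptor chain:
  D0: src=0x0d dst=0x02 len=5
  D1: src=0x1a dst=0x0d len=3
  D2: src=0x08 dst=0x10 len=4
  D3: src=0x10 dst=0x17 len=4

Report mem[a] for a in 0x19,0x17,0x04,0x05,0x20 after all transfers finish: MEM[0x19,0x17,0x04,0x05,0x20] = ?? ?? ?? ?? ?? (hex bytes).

D0: mem[0x02..0x06] <- [44 03 ba 94 b3]
D1: mem[0x0d..0x0f] <- [ab a5 b7]
D2: mem[0x10..0x13] <- [de 0b 0b 7a]
D3: mem[0x17..0x1a] <- [de 0b 0b 7a]
query mem[0x19]=0x0b, mem[0x17]=0xde, mem[0x04]=0xba, mem[0x05]=0x94, mem[0x20]=0x2d

MEM[0x19,0x17,0x04,0x05,0x20] = 0b de ba 94 2d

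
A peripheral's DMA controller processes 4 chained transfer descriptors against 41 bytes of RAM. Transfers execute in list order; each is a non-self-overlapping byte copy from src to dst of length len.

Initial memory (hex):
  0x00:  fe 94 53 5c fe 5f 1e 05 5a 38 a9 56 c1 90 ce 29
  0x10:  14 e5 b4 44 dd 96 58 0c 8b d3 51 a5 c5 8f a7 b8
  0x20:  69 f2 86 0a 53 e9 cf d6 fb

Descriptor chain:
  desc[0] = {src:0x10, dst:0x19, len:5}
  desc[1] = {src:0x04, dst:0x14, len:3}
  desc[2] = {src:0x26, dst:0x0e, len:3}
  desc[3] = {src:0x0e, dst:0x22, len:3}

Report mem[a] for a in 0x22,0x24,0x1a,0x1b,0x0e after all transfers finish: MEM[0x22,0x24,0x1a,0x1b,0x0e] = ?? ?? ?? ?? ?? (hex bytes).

MEM[0x22,0x24,0x1a,0x1b,0x0e] = cf fb e5 b4 cf

  after D0: wrote 5B at 0x19 = 14e5b444dd
  after D1: wrote 3B at 0x14 = fe5f1e
  after D2: wrote 3B at 0x0e = cfd6fb
  after D3: wrote 3B at 0x22 = cfd6fb
query mem[0x22]=0xcf, mem[0x24]=0xfb, mem[0x1a]=0xe5, mem[0x1b]=0xb4, mem[0x0e]=0xcf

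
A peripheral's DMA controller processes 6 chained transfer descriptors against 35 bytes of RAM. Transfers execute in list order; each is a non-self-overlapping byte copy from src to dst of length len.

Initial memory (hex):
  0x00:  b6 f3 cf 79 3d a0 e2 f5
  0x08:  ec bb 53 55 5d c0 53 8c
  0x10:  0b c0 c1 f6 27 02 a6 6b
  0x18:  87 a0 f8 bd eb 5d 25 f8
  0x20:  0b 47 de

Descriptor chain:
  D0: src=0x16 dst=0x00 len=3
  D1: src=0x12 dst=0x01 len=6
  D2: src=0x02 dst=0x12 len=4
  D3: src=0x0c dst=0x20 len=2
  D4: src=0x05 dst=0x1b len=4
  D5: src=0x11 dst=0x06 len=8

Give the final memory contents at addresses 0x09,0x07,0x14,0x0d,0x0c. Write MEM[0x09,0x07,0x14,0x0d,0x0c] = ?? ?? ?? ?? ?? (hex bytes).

D0: mem[0x00..0x02] <- [a6 6b 87]
D1: mem[0x01..0x06] <- [c1 f6 27 02 a6 6b]
D2: mem[0x12..0x15] <- [f6 27 02 a6]
D3: mem[0x20..0x21] <- [5d c0]
D4: mem[0x1b..0x1e] <- [a6 6b f5 ec]
D5: mem[0x06..0x0d] <- [c0 f6 27 02 a6 a6 6b 87]
query mem[0x09]=0x02, mem[0x07]=0xf6, mem[0x14]=0x02, mem[0x0d]=0x87, mem[0x0c]=0x6b

MEM[0x09,0x07,0x14,0x0d,0x0c] = 02 f6 02 87 6b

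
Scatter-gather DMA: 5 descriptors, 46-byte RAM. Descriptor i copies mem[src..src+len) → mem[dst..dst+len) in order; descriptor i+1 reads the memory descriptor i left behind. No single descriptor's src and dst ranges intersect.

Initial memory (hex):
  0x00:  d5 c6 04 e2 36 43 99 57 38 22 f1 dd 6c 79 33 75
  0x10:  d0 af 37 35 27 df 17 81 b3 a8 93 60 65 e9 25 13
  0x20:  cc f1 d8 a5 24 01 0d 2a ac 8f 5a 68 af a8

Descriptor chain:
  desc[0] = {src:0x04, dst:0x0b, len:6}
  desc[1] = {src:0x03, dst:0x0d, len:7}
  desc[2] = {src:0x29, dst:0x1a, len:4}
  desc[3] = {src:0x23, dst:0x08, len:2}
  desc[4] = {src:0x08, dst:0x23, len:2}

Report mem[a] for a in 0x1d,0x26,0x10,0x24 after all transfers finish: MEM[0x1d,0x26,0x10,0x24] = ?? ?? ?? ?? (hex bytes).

MEM[0x1d,0x26,0x10,0x24] = af 0d 99 24

  after D0: wrote 6B at 0x0b = 364399573822
  after D1: wrote 7B at 0x0d = e2364399573822
  after D2: wrote 4B at 0x1a = 8f5a68af
  after D3: wrote 2B at 0x08 = a524
  after D4: wrote 2B at 0x23 = a524
query mem[0x1d]=0xaf, mem[0x26]=0x0d, mem[0x10]=0x99, mem[0x24]=0x24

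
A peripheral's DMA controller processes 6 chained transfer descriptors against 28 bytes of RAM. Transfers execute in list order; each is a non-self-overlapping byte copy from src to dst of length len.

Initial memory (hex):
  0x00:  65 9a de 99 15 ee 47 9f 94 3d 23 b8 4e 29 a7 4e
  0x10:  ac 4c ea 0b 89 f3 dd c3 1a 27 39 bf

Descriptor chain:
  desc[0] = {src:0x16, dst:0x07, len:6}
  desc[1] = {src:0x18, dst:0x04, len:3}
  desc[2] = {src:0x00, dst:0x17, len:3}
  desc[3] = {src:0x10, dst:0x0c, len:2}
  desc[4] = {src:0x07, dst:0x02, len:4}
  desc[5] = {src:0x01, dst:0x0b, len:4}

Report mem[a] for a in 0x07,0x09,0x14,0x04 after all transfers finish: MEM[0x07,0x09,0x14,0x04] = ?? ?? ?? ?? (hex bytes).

D0: mem[0x07..0x0c] <- [dd c3 1a 27 39 bf]
D1: mem[0x04..0x06] <- [1a 27 39]
D2: mem[0x17..0x19] <- [65 9a de]
D3: mem[0x0c..0x0d] <- [ac 4c]
D4: mem[0x02..0x05] <- [dd c3 1a 27]
D5: mem[0x0b..0x0e] <- [9a dd c3 1a]
query mem[0x07]=0xdd, mem[0x09]=0x1a, mem[0x14]=0x89, mem[0x04]=0x1a

MEM[0x07,0x09,0x14,0x04] = dd 1a 89 1a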